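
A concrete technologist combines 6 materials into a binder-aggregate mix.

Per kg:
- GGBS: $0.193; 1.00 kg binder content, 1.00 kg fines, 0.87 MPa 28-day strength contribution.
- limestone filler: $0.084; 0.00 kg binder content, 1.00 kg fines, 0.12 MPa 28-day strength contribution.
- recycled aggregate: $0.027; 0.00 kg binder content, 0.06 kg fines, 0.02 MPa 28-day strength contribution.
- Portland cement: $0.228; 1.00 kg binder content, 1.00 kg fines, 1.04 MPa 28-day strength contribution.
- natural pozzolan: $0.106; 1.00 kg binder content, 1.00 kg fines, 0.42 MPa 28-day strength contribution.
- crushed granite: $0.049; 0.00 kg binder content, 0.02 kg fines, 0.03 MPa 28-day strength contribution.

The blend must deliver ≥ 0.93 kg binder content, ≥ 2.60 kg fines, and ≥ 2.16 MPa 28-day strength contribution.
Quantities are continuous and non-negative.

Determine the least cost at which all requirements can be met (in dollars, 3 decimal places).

$0.482

This is a linear program. Let x1 = kg of GGBS, x2 = kg of limestone filler, x3 = kg of recycled aggregate, x4 = kg of Portland cement, x5 = kg of natural pozzolan, x6 = kg of crushed granite.
Minimise 0.193x1 + 0.084x2 + 0.027x3 + 0.228x4 + 0.106x5 + 0.049x6 s.t.:
  1x1 + 1x4 + 1x5 ≥ 0.93   (binder content)
  1x1 + 1x2 + 0.06x3 + 1x4 + 1x5 + 0.02x6 ≥ 2.6   (fines)
  0.87x1 + 0.12x2 + 0.02x3 + 1.04x4 + 0.42x5 + 0.03x6 ≥ 2.16   (28-day strength contribution)
  x1, x2, x3, x4, x5, x6 ≥ 0.
The minimum-cost mix takes nothing from limestone filler, recycled aggregate, Portland cement, crushed granite — only GGBS, natural pozzolan. There the fines and 28-day strength contribution constraints are tight.
Optimal quantities: GGBS = 2.373 kg, natural pozzolan = 0.2267 kg.
Objective = 0.193·2.373 + 0.106·0.2267 = 0.48202.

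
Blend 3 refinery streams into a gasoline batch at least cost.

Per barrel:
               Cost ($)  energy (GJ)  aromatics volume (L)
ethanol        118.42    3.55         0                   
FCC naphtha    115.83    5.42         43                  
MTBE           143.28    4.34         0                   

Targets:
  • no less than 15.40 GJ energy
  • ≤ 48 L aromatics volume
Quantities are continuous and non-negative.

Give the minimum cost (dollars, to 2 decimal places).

This is a linear program. Let x1 = barrels of ethanol, x2 = barrels of FCC naphtha, x3 = barrels of MTBE.
Minimize 118.42x1 + 115.83x2 + 143.28x3 with:
  3.55x1 + 5.42x2 + 4.34x3 ≥ 15.4   (energy)
  43x2 ≤ 48   (aromatics volume)
  x1, x2, x3 ≥ 0.
At the optimum only FCC naphtha, MTBE are positive (ethanol = 0). Binding constraints: energy and aromatics volume.
So FCC naphtha = 1.1163 barrels, MTBE = 2.1543 barrels.
Hence cost = 115.83·1.1163 + 143.28·2.1543 = $437.9691.

$437.97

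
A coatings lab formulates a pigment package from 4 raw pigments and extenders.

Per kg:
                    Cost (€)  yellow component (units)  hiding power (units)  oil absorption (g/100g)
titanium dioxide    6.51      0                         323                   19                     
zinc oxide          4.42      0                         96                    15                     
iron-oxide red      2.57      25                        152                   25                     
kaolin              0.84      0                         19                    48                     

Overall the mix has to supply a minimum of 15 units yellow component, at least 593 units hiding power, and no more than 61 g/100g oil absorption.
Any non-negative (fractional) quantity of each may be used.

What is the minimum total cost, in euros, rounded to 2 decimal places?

Let x1 = kg of titanium dioxide, x2 = kg of zinc oxide, x3 = kg of iron-oxide red, x4 = kg of kaolin.
min 6.51x1 + 4.42x2 + 2.57x3 + 0.84x4 s.t.:
  25x3 ≥ 15   (yellow component)
  323x1 + 96x2 + 152x3 + 19x4 ≥ 593   (hiding power)
  19x1 + 15x2 + 25x3 + 48x4 ≤ 61   (oil absorption)
  x1, x2, x3, x4 ≥ 0.
The minimum-cost mix takes nothing from zinc oxide, kaolin — only titanium dioxide, iron-oxide red. Binding constraints: hiding power and oil absorption.
So titanium dioxide = 1.071 kg, iron-oxide red = 1.626 kg.
Cost = 6.51·1.071 + 2.57·1.626 = 11.1510.

€11.15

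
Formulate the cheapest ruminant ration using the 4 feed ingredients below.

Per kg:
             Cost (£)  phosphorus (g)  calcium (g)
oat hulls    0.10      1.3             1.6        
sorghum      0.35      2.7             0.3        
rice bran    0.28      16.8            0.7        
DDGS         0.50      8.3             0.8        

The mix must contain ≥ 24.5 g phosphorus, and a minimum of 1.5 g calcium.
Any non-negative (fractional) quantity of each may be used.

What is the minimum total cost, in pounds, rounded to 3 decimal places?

£0.433

Treat it as an LP. Let x1 = kg of oat hulls, x2 = kg of sorghum, x3 = kg of rice bran, x4 = kg of DDGS.
min 0.1x1 + 0.35x2 + 0.28x3 + 0.5x4 with:
  1.3x1 + 2.7x2 + 16.8x3 + 8.3x4 ≥ 24.5   (phosphorus)
  1.6x1 + 0.3x2 + 0.7x3 + 0.8x4 ≥ 1.5   (calcium)
  x1, x2, x3, x4 ≥ 0.
At the optimum only oat hulls, rice bran are positive (sorghum, DDGS = 0). The phosphorus and calcium requirements are met with equality.
Optimal quantities: oat hulls = 0.31 kg, rice bran = 1.434 kg.
Cost = 0.1·0.31 + 0.28·1.434 = 0.43252.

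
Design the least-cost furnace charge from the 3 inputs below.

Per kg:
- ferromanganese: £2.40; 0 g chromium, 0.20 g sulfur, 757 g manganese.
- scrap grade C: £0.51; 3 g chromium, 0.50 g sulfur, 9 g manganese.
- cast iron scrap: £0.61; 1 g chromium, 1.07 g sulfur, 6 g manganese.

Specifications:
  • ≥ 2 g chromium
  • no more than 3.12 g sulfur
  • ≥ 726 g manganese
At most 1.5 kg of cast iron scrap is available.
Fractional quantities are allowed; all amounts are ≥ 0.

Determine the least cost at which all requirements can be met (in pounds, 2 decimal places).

Treat it as an LP. Let x1 = kg of ferromanganese, x2 = kg of scrap grade C, x3 = kg of cast iron scrap.
Minimize 2.4x1 + 0.51x2 + 0.61x3 s.t.:
  3x2 + 1x3 ≥ 2   (chromium)
  0.2x1 + 0.5x2 + 1.07x3 ≤ 3.12   (sulfur)
  757x1 + 9x2 + 6x3 ≥ 726   (manganese)
  x3 ≤ 1.5
  x1, x2, x3 ≥ 0.
At the optimum only ferromanganese, scrap grade C are positive (cast iron scrap = 0). There the chromium and manganese constraints are tight.
Optimal quantities: ferromanganese = 0.9511 kg, scrap grade C = 0.6667 kg.
Total cost: 2.4·0.9511 + 0.51·0.6667 = 2.6227.

£2.62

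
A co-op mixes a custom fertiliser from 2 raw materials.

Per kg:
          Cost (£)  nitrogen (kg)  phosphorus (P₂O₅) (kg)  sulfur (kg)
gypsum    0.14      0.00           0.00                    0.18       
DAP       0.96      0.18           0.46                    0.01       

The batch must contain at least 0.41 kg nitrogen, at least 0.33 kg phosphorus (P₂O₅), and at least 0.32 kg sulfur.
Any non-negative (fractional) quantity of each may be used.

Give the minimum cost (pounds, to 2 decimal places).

£2.42

Let x1 = kg of gypsum, x2 = kg of DAP.
min 0.14x1 + 0.96x2 s.t.:
  0.18x2 ≥ 0.41   (nitrogen)
  0.46x2 ≥ 0.33   (phosphorus (P₂O₅))
  0.18x1 + 0.01x2 ≥ 0.32   (sulfur)
  x1, x2 ≥ 0.
Both inputs are positive at the optimum. Binding constraints: nitrogen and sulfur.
So gypsum = 1.651 kg, DAP = 2.278 kg.
Objective = 0.14·1.651 + 0.96·2.278 = 2.4180.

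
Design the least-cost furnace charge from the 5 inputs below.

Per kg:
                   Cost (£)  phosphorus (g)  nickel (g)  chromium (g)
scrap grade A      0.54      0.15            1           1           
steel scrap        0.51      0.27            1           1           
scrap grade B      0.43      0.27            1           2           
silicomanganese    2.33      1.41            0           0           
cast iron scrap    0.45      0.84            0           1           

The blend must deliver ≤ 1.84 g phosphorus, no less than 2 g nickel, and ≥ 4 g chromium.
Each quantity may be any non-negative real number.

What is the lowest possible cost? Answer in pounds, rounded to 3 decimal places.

£0.860

Let x1 = kg of scrap grade A, x2 = kg of steel scrap, x3 = kg of scrap grade B, x4 = kg of silicomanganese, x5 = kg of cast iron scrap.
min 0.54x1 + 0.51x2 + 0.43x3 + 2.33x4 + 0.45x5 subject to:
  0.15x1 + 0.27x2 + 0.27x3 + 1.41x4 + 0.84x5 ≤ 1.84   (phosphorus)
  1x1 + 1x2 + 1x3 ≥ 2   (nickel)
  1x1 + 1x2 + 2x3 + 1x5 ≥ 4   (chromium)
  x1, x2, x3, x4, x5 ≥ 0.
The minimum-cost mix takes nothing from scrap grade A, steel scrap, silicomanganese, cast iron scrap — only scrap grade B. The nickel and chromium requirements are met with equality.
So scrap grade B = 2 kg.
Objective = 0.43·2 = 0.86000.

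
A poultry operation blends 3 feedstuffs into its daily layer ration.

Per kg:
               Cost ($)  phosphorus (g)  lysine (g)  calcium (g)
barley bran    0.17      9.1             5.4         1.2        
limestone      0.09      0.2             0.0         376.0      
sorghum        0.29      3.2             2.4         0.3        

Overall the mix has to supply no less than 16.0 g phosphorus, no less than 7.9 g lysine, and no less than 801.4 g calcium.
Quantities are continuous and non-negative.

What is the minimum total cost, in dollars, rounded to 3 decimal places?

$0.482

Let x1 = kg of barley bran, x2 = kg of limestone, x3 = kg of sorghum.
Minimize 0.17x1 + 0.09x2 + 0.29x3 with:
  9.1x1 + 0.2x2 + 3.2x3 ≥ 16   (phosphorus)
  5.4x1 + 2.4x3 ≥ 7.9   (lysine)
  1.2x1 + 376x2 + 0.3x3 ≥ 801.4   (calcium)
  x1, x2, x3 ≥ 0.
The cheapest feasible vertex uses only barley bran, limestone; sorghum is not used. There the phosphorus and calcium constraints are tight.
Optimal quantities: barley bran = 1.712 kg, limestone = 2.126 kg.
Hence cost = 0.17·1.712 + 0.09·2.126 = $0.48238.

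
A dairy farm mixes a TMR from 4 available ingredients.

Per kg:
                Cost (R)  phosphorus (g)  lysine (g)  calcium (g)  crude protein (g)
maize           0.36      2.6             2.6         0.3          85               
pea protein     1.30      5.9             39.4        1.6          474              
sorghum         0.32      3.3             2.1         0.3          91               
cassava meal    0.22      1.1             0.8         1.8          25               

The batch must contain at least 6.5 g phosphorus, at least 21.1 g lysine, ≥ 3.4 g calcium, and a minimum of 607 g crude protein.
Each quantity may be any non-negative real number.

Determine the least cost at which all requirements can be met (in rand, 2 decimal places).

This is a linear program. Let x1 = kg of maize, x2 = kg of pea protein, x3 = kg of sorghum, x4 = kg of cassava meal.
min 0.36x1 + 1.3x2 + 0.32x3 + 0.22x4 subject to:
  2.6x1 + 5.9x2 + 3.3x3 + 1.1x4 ≥ 6.5   (phosphorus)
  2.6x1 + 39.4x2 + 2.1x3 + 0.8x4 ≥ 21.1   (lysine)
  0.3x1 + 1.6x2 + 0.3x3 + 1.8x4 ≥ 3.4   (calcium)
  85x1 + 474x2 + 91x3 + 25x4 ≥ 607   (crude protein)
  x1, x2, x3, x4 ≥ 0.
The minimum-cost mix takes nothing from maize, sorghum — only pea protein, cassava meal. The calcium and crude protein requirements are met with equality.
That vertex is x2 = 1.239, x4 = 0.7875.
Hence cost = 1.3·1.239 + 0.22·0.7875 = R1.7840.

R1.78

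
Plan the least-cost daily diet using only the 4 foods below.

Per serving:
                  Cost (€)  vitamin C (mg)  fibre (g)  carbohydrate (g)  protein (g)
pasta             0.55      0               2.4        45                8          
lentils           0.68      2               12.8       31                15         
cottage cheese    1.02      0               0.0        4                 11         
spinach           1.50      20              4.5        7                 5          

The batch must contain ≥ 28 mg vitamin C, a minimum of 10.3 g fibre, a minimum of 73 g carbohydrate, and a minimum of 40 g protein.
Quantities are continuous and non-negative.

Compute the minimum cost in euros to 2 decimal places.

Set it up as a linear program. Let x1 = servings of pasta, x2 = servings of lentils, x3 = servings of cottage cheese, x4 = servings of spinach.
Minimize 0.55x1 + 0.68x2 + 1.02x3 + 1.5x4 with:
  2x2 + 20x4 ≥ 28   (vitamin C)
  2.4x1 + 12.8x2 + 4.5x4 ≥ 10.3   (fibre)
  45x1 + 31x2 + 4x3 + 7x4 ≥ 73   (carbohydrate)
  8x1 + 15x2 + 11x3 + 5x4 ≥ 40   (protein)
  x1, x2, x3, x4 ≥ 0.
At the optimum only lentils, spinach are positive (pasta, cottage cheese = 0). The vitamin C and protein requirements are met with equality.
So lentils = 2.276 servings, spinach = 1.172 servings.
Objective = 0.68·2.276 + 1.5·1.172 = 3.3057.

€3.31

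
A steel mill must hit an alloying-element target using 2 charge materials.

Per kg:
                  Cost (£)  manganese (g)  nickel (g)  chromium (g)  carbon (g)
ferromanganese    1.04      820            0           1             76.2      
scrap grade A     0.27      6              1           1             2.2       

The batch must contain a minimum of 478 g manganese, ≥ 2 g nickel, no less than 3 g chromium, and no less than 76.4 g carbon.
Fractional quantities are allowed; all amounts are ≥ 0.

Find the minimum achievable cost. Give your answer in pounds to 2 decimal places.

Set it up as a linear program. Let x1 = kg of ferromanganese, x2 = kg of scrap grade A.
min 1.04x1 + 0.27x2 s.t.:
  820x1 + 6x2 ≥ 478   (manganese)
  1x2 ≥ 2   (nickel)
  1x1 + 1x2 ≥ 3   (chromium)
  76.2x1 + 2.2x2 ≥ 76.4   (carbon)
  x1, x2 ≥ 0.
Both inputs are positive at the optimum. The chromium and carbon requirements are met with equality.
Optimal quantities: ferromanganese = 0.9432 kg, scrap grade A = 2.057 kg.
Total cost: 1.04·0.9432 + 0.27·2.057 = 1.5363.

£1.54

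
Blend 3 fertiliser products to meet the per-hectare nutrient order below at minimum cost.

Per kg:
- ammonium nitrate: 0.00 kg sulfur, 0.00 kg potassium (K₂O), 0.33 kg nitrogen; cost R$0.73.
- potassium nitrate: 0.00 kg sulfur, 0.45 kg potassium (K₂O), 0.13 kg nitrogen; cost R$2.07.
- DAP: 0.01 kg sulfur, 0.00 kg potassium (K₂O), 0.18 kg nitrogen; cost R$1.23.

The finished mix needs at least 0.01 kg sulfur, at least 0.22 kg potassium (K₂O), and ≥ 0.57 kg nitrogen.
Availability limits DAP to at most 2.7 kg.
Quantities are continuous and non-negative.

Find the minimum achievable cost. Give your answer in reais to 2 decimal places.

This is a linear program. Let x1 = kg of ammonium nitrate, x2 = kg of potassium nitrate, x3 = kg of DAP.
Minimise 0.73x1 + 2.07x2 + 1.23x3 subject to:
  0.01x3 ≥ 0.01   (sulfur)
  0.45x2 ≥ 0.22   (potassium (K₂O))
  0.33x1 + 0.13x2 + 0.18x3 ≥ 0.57   (nitrogen)
  x3 ≤ 2.7
  x1, x2, x3 ≥ 0.
The optimal mix uses every input. Binding constraints: sulfur, potassium (K₂O), nitrogen.
Solving gives x1 = 0.9892, x2 = 0.4889, x3 = 1.
Cost = 0.73·0.9892 + 2.07·0.4889 + 1.23·1 = 2.9641.

R$2.96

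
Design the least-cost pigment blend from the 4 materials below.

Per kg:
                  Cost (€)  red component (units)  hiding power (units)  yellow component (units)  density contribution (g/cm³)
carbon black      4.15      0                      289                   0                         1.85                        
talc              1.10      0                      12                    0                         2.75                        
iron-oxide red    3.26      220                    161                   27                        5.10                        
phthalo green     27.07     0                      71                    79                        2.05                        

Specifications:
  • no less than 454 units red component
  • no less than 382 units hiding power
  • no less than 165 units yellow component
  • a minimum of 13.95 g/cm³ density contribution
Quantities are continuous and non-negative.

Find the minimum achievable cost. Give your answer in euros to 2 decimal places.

€19.92

Treat it as an LP. Let x1 = kg of carbon black, x2 = kg of talc, x3 = kg of iron-oxide red, x4 = kg of phthalo green.
min 4.15x1 + 1.1x2 + 3.26x3 + 27.07x4 s.t.:
  220x3 ≥ 454   (red component)
  289x1 + 12x2 + 161x3 + 71x4 ≥ 382   (hiding power)
  27x3 + 79x4 ≥ 165   (yellow component)
  1.85x1 + 2.75x2 + 5.1x3 + 2.05x4 ≥ 13.95   (density contribution)
  x1, x2, x3, x4 ≥ 0.
At the optimum only iron-oxide red is positive (carbon black, talc, phthalo green = 0). There the yellow component constraint is tight.
Optimal quantities: iron-oxide red = 6.111 kg.
Objective = 3.26·6.111 = 19.9219.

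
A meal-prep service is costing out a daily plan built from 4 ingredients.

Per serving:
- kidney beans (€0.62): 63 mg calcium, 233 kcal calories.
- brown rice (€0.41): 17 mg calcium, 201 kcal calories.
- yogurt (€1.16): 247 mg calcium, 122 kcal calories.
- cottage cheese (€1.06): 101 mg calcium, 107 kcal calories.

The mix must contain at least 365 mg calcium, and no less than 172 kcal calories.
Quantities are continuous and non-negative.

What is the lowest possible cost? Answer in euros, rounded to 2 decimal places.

Let x1 = servings of kidney beans, x2 = servings of brown rice, x3 = servings of yogurt, x4 = servings of cottage cheese.
Minimise 0.62x1 + 0.41x2 + 1.16x3 + 1.06x4 subject to:
  63x1 + 17x2 + 247x3 + 101x4 ≥ 365   (calcium)
  233x1 + 201x2 + 122x3 + 107x4 ≥ 172   (calories)
  x1, x2, x3, x4 ≥ 0.
The cheapest feasible vertex uses only yogurt; kidney beans, brown rice, cottage cheese are not used. There the calcium constraint is tight.
Optimal quantities: yogurt = 1.478 servings.
Hence cost = 1.16·1.478 = €1.7145.

€1.71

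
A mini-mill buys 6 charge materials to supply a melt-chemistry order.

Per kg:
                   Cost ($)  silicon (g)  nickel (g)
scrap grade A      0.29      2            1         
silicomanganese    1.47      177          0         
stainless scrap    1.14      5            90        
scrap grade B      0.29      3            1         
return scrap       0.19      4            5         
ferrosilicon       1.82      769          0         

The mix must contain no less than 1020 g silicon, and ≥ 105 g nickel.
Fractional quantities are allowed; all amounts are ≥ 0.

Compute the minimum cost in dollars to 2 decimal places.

Treat it as an LP. Let x1 = kg of scrap grade A, x2 = kg of silicomanganese, x3 = kg of stainless scrap, x4 = kg of scrap grade B, x5 = kg of return scrap, x6 = kg of ferrosilicon.
Minimise 0.29x1 + 1.47x2 + 1.14x3 + 0.29x4 + 0.19x5 + 1.82x6 s.t.:
  2x1 + 177x2 + 5x3 + 3x4 + 4x5 + 769x6 ≥ 1020   (silicon)
  1x1 + 90x3 + 1x4 + 5x5 ≥ 105   (nickel)
  x1, x2, x3, x4, x5, x6 ≥ 0.
The optimal basis is {stainless scrap, ferrosilicon}; scrap grade A, silicomanganese, scrap grade B, return scrap drop out. There the silicon and nickel constraints are tight.
Optimal quantities: stainless scrap = 1.167 kg, ferrosilicon = 1.319 kg.
Total cost: 1.14·1.167 + 1.82·1.319 = 3.7310.

$3.73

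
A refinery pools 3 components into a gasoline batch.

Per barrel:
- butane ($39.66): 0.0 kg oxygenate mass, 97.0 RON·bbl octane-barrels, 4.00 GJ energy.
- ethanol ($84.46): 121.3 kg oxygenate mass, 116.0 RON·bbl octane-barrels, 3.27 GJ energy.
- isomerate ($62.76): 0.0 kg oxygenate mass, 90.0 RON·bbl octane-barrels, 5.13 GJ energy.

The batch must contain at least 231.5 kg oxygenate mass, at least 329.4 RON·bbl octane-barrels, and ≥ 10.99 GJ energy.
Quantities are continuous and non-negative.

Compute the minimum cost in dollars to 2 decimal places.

Let x1 = barrels of butane, x2 = barrels of ethanol, x3 = barrels of isomerate.
Minimize 39.66x1 + 84.46x2 + 62.76x3 with:
  121.3x2 ≥ 231.5   (oxygenate mass)
  97x1 + 116x2 + 90x3 ≥ 329.4   (octane-barrels)
  4x1 + 3.27x2 + 5.13x3 ≥ 10.99   (energy)
  x1, x2, x3 ≥ 0.
The minimum-cost mix takes nothing from isomerate — only butane, ethanol. Binding constraints: oxygenate mass and energy.
Solving gives x1 = 1.1873, x2 = 1.9085.
Total cost: 39.66·1.1873 + 84.46·1.9085 = 208.2802.

$208.28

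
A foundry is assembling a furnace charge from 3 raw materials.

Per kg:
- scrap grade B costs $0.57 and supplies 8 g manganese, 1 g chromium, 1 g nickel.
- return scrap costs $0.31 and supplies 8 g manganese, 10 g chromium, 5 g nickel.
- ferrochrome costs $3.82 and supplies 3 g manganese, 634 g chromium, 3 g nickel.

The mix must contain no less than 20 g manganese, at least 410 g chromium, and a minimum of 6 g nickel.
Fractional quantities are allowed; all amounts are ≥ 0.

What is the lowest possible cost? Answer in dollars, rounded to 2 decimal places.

Treat it as an LP. Let x1 = kg of scrap grade B, x2 = kg of return scrap, x3 = kg of ferrochrome.
Minimise 0.57x1 + 0.31x2 + 3.82x3 s.t.:
  8x1 + 8x2 + 3x3 ≥ 20   (manganese)
  1x1 + 10x2 + 634x3 ≥ 410   (chromium)
  1x1 + 5x2 + 3x3 ≥ 6   (nickel)
  x1, x2, x3 ≥ 0.
At the optimum only return scrap, ferrochrome are positive (scrap grade B = 0). Binding constraints: manganese and chromium.
That vertex is x2 = 2.271, x3 = 0.6109.
Hence cost = 0.31·2.271 + 3.82·0.6109 = $3.0376.

$3.04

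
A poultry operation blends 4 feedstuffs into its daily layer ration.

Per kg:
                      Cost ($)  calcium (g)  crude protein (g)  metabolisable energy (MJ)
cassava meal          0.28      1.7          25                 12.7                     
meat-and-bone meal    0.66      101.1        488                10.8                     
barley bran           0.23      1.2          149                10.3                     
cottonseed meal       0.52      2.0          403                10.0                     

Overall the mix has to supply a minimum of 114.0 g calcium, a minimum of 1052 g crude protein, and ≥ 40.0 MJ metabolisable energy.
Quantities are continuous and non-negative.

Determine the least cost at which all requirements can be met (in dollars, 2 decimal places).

$1.48

Let x1 = kg of cassava meal, x2 = kg of meat-and-bone meal, x3 = kg of barley bran, x4 = kg of cottonseed meal.
min 0.28x1 + 0.66x2 + 0.23x3 + 0.52x4 s.t.:
  1.7x1 + 101.1x2 + 1.2x3 + 2x4 ≥ 114   (calcium)
  25x1 + 488x2 + 149x3 + 403x4 ≥ 1052   (crude protein)
  12.7x1 + 10.8x2 + 10.3x3 + 10x4 ≥ 40   (metabolisable energy)
  x1, x2, x3, x4 ≥ 0.
At the optimum only meat-and-bone meal, barley bran, cottonseed meal are positive (cassava meal = 0). The calcium, crude protein, metabolisable energy requirements are met with equality.
Solving gives x2 = 1.092, x3 = 2.321, x4 = 0.4305.
Total cost: 0.66·1.092 + 0.23·2.321 + 0.52·0.4305 = 1.4784.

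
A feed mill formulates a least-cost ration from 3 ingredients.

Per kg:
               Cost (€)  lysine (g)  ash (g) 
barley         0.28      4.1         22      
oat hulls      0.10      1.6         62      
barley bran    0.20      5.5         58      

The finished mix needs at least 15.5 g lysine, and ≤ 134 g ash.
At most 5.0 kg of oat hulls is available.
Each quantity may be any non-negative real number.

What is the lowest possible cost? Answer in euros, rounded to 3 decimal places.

€0.745

Let x1 = kg of barley, x2 = kg of oat hulls, x3 = kg of barley bran.
Minimise 0.28x1 + 0.1x2 + 0.2x3 s.t.:
  4.1x1 + 1.6x2 + 5.5x3 ≥ 15.5   (lysine)
  22x1 + 62x2 + 58x3 ≤ 134   (ash)
  x2 ≤ 5
  x1, x2, x3 ≥ 0.
The optimal basis is {barley, barley bran}; oat hulls drops out. There the lysine and ash constraints are tight.
Solving gives x1 = 1.387, x3 = 1.784.
Total cost: 0.28·1.387 + 0.2·1.784 = 0.74516.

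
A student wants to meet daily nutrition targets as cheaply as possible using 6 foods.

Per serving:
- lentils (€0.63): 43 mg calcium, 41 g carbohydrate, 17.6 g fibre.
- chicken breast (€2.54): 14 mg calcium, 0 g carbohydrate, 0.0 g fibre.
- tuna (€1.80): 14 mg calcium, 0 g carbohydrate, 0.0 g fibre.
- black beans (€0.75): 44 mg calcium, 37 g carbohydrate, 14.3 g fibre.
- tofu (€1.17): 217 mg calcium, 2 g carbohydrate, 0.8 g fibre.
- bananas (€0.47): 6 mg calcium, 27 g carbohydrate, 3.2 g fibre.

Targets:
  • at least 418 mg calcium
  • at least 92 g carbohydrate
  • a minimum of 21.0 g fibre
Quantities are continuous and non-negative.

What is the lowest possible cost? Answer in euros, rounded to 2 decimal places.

Let x1 = servings of lentils, x2 = servings of chicken breast, x3 = servings of tuna, x4 = servings of black beans, x5 = servings of tofu, x6 = servings of bananas.
Minimise 0.63x1 + 2.54x2 + 1.8x3 + 0.75x4 + 1.17x5 + 0.47x6 subject to:
  43x1 + 14x2 + 14x3 + 44x4 + 217x5 + 6x6 ≥ 418   (calcium)
  41x1 + 37x4 + 2x5 + 27x6 ≥ 92   (carbohydrate)
  17.6x1 + 14.3x4 + 0.8x5 + 3.2x6 ≥ 21   (fibre)
  x1, x2, x3, x4, x5, x6 ≥ 0.
The cheapest feasible vertex uses only lentils, tofu; chicken breast, tuna, black beans, bananas are not used. The calcium and carbohydrate requirements are met with equality.
Optimal quantities: lentils = 2.171 servings, tofu = 1.496 servings.
Cost = 0.63·2.171 + 1.17·1.496 = 3.1181.

€3.12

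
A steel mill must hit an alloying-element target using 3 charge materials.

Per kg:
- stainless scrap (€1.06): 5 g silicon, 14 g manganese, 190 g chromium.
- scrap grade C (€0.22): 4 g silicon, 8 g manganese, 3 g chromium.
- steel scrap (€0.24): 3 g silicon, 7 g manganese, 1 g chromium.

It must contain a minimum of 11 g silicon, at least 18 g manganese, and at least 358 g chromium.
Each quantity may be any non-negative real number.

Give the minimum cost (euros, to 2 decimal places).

Treat it as an LP. Let x1 = kg of stainless scrap, x2 = kg of scrap grade C, x3 = kg of steel scrap.
min 1.06x1 + 0.22x2 + 0.24x3 with:
  5x1 + 4x2 + 3x3 ≥ 11   (silicon)
  14x1 + 8x2 + 7x3 ≥ 18   (manganese)
  190x1 + 3x2 + 1x3 ≥ 358   (chromium)
  x1, x2, x3 ≥ 0.
The cheapest feasible vertex uses only stainless scrap, scrap grade C; steel scrap is not used. Binding constraints: silicon and chromium.
Optimal quantities: stainless scrap = 1.878 kg, scrap grade C = 0.4027 kg.
Cost = 1.06·1.878 + 0.22·0.4027 = 2.0793.

€2.08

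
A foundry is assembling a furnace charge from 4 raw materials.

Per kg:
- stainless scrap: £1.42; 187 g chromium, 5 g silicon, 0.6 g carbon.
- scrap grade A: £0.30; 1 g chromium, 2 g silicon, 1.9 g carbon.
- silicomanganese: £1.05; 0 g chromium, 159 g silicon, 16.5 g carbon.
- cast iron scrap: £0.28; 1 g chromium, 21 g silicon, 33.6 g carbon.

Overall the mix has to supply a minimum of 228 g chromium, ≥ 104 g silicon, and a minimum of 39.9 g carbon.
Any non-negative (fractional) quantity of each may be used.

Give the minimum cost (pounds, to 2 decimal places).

£2.50

This is a linear program. Let x1 = kg of stainless scrap, x2 = kg of scrap grade A, x3 = kg of silicomanganese, x4 = kg of cast iron scrap.
Minimise 1.42x1 + 0.3x2 + 1.05x3 + 0.28x4 subject to:
  187x1 + 1x2 + 1x4 ≥ 228   (chromium)
  5x1 + 2x2 + 159x3 + 21x4 ≥ 104   (silicon)
  0.6x1 + 1.9x2 + 16.5x3 + 33.6x4 ≥ 39.9   (carbon)
  x1, x2, x3, x4 ≥ 0.
The optimal basis is {stainless scrap, silicomanganese, cast iron scrap}; scrap grade A drops out. There the chromium, silicon, carbon constraints are tight.
Solving gives x1 = 1.214, x3 = 0.494, x4 = 0.9232.
Objective = 1.42·1.214 + 1.05·0.494 + 0.28·0.9232 = 2.5011.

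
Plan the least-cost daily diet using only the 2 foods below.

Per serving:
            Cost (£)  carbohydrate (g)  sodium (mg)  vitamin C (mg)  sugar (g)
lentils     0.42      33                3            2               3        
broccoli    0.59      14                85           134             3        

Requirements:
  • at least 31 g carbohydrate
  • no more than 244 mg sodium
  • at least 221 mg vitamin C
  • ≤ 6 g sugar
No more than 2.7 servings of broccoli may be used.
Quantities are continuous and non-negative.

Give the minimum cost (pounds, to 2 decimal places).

Let x1 = servings of lentils, x2 = servings of broccoli.
Minimize 0.42x1 + 0.59x2 s.t.:
  33x1 + 14x2 ≥ 31   (carbohydrate)
  3x1 + 85x2 ≤ 244   (sodium)
  2x1 + 134x2 ≥ 221   (vitamin C)
  3x1 + 3x2 ≤ 6   (sugar)
  x2 ≤ 2.7
  x1, x2 ≥ 0.
Both inputs are positive at the optimum. There the carbohydrate and vitamin C constraints are tight.
That vertex is x1 = 0.2412, x2 = 1.646.
Hence cost = 0.42·0.2412 + 0.59·1.646 = £1.0724.

£1.07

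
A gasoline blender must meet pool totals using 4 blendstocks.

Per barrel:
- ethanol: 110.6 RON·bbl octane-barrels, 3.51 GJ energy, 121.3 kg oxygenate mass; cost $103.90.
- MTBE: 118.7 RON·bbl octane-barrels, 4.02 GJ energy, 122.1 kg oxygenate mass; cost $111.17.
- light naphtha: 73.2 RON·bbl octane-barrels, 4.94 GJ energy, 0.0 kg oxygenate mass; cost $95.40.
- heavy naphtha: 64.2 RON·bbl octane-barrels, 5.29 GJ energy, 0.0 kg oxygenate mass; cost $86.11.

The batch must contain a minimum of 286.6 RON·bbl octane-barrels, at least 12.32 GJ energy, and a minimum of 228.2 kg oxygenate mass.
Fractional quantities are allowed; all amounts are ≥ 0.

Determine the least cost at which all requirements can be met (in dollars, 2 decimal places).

$290.22

Let x1 = barrels of ethanol, x2 = barrels of MTBE, x3 = barrels of light naphtha, x4 = barrels of heavy naphtha.
min 103.9x1 + 111.17x2 + 95.4x3 + 86.11x4 s.t.:
  110.6x1 + 118.7x2 + 73.2x3 + 64.2x4 ≥ 286.6   (octane-barrels)
  3.51x1 + 4.02x2 + 4.94x3 + 5.29x4 ≥ 12.32   (energy)
  121.3x1 + 122.1x2 ≥ 228.2   (oxygenate mass)
  x1, x2, x3, x4 ≥ 0.
The minimum-cost mix takes nothing from ethanol, light naphtha — only MTBE, heavy naphtha. There the octane-barrels and energy constraints are tight.
Solving gives x2 = 1.9608, x4 = 0.83888.
Cost = 111.17·1.9608 + 86.11·0.83888 = 290.2181.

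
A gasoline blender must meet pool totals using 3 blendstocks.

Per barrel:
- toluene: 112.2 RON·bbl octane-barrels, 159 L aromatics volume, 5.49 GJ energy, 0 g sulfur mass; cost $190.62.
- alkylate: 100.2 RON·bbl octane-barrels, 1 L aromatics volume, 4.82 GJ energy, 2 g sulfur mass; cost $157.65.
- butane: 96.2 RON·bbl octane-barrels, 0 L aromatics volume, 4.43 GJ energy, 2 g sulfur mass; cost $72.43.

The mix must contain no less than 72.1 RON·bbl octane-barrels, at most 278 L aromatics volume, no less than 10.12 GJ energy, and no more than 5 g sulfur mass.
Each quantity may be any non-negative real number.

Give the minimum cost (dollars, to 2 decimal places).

$165.46

Set it up as a linear program. Let x1 = barrels of toluene, x2 = barrels of alkylate, x3 = barrels of butane.
min 190.62x1 + 157.65x2 + 72.43x3 subject to:
  112.2x1 + 100.2x2 + 96.2x3 ≥ 72.1   (octane-barrels)
  159x1 + 1x2 ≤ 278   (aromatics volume)
  5.49x1 + 4.82x2 + 4.43x3 ≥ 10.12   (energy)
  2x2 + 2x3 ≤ 5   (sulfur mass)
  x1, x2, x3 ≥ 0.
The cheapest feasible vertex uses only butane; toluene, alkylate are not used. Binding constraint: energy.
So butane = 2.2844 barrels.
Hence cost = 72.43·2.2844 = $165.4591.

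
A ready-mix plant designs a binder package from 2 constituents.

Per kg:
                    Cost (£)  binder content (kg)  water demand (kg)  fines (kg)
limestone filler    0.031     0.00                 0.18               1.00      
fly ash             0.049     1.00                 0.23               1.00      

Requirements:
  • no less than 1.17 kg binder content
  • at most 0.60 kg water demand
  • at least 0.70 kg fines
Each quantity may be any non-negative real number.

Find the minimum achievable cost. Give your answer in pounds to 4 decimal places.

£0.0573

Let x1 = kg of limestone filler, x2 = kg of fly ash.
Minimise 0.031x1 + 0.049x2 subject to:
  1x2 ≥ 1.17   (binder content)
  0.18x1 + 0.23x2 ≤ 0.6   (water demand)
  1x1 + 1x2 ≥ 0.7   (fines)
  x1, x2 ≥ 0.
At the optimum only fly ash is positive (limestone filler = 0). There the binder content constraint is tight.
So fly ash = 1.17 kg.
Objective = 0.049·1.17 = 0.057330.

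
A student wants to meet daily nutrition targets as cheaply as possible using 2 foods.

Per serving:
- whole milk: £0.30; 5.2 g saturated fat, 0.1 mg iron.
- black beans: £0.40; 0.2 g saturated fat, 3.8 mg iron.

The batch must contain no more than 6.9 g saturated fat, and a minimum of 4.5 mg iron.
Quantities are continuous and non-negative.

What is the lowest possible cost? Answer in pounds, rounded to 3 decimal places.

£0.474

Let x1 = servings of whole milk, x2 = servings of black beans.
Minimize 0.3x1 + 0.4x2 with:
  5.2x1 + 0.2x2 ≤ 6.9   (saturated fat)
  0.1x1 + 3.8x2 ≥ 4.5   (iron)
  x1, x2 ≥ 0.
The optimal basis is {black beans}; whole milk drops out. The iron requirement is met with equality.
That vertex is x2 = 1.184.
Objective = 0.4·1.184 = 0.47360.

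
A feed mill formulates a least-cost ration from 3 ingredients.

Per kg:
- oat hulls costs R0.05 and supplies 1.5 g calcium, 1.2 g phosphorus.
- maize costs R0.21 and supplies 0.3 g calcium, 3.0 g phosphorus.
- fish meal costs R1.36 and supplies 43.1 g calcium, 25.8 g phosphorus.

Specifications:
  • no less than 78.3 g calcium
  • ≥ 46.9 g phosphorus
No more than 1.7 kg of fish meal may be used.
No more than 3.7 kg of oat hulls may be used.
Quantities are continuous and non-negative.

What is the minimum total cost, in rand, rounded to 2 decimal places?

Set it up as a linear program. Let x1 = kg of oat hulls, x2 = kg of maize, x3 = kg of fish meal.
Minimize 0.05x1 + 0.21x2 + 1.36x3 s.t.:
  1.5x1 + 0.3x2 + 43.1x3 ≥ 78.3   (calcium)
  1.2x1 + 3x2 + 25.8x3 ≥ 46.9   (phosphorus)
  x3 ≤ 1.7
  x1 ≤ 3.7
  x1, x2, x3 ≥ 0.
The optimal basis is {oat hulls, fish meal}; maize drops out. The calcium and the fish meal cap requirements are met with equality.
So oat hulls = 3.353 kg, fish meal = 1.7 kg.
Hence cost = 0.05·3.353 + 1.36·1.7 = R2.4797.

R2.48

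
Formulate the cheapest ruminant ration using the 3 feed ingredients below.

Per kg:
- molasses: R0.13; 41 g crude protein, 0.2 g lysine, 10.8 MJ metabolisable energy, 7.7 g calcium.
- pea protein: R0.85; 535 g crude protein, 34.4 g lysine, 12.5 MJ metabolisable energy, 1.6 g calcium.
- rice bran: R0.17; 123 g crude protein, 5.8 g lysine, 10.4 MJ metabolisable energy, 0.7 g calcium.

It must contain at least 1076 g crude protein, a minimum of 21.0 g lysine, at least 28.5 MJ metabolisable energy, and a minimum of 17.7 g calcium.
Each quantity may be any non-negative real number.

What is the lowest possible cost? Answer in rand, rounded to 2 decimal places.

R1.60

This is a linear program. Let x1 = kg of molasses, x2 = kg of pea protein, x3 = kg of rice bran.
Minimize 0.13x1 + 0.85x2 + 0.17x3 s.t.:
  41x1 + 535x2 + 123x3 ≥ 1076   (crude protein)
  0.2x1 + 34.4x2 + 5.8x3 ≥ 21   (lysine)
  10.8x1 + 12.5x2 + 10.4x3 ≥ 28.5   (metabolisable energy)
  7.7x1 + 1.6x2 + 0.7x3 ≥ 17.7   (calcium)
  x1, x2, x3 ≥ 0.
The cheapest feasible vertex uses only molasses, rice bran; pea protein is not used. There the crude protein and calcium constraints are tight.
So molasses = 1.55 kg, rice bran = 8.231 kg.
Total cost: 0.13·1.55 + 0.17·8.231 = 1.6008.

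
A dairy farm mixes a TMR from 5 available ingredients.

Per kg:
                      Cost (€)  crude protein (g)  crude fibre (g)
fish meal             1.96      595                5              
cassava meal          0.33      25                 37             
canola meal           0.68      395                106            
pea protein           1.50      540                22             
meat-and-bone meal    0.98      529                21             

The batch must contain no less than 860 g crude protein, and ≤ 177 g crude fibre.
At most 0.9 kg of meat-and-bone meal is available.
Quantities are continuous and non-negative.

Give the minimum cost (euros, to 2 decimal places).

€1.51

This is a linear program. Let x1 = kg of fish meal, x2 = kg of cassava meal, x3 = kg of canola meal, x4 = kg of pea protein, x5 = kg of meat-and-bone meal.
min 1.96x1 + 0.33x2 + 0.68x3 + 1.5x4 + 0.98x5 s.t.:
  595x1 + 25x2 + 395x3 + 540x4 + 529x5 ≥ 860   (crude protein)
  5x1 + 37x2 + 106x3 + 22x4 + 21x5 ≤ 177   (crude fibre)
  x5 ≤ 0.9
  x1, x2, x3, x4, x5 ≥ 0.
The cheapest feasible vertex uses only canola meal, meat-and-bone meal; fish meal, cassava meal, pea protein are not used. There the crude protein and crude fibre constraints are tight.
That vertex is x3 = 1.582, x5 = 0.4447.
Objective = 0.68·1.582 + 0.98·0.4447 = 1.5116.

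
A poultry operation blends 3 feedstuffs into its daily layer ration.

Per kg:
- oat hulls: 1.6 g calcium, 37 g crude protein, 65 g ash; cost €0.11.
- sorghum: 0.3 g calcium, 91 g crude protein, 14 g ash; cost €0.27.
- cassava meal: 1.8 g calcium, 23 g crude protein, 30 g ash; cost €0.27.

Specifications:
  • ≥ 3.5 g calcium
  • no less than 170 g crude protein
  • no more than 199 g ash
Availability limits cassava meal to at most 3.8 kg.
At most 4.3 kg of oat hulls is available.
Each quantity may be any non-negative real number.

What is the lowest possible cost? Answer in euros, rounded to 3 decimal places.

€0.505

Let x1 = kg of oat hulls, x2 = kg of sorghum, x3 = kg of cassava meal.
Minimise 0.11x1 + 0.27x2 + 0.27x3 s.t.:
  1.6x1 + 0.3x2 + 1.8x3 ≥ 3.5   (calcium)
  37x1 + 91x2 + 23x3 ≥ 170   (crude protein)
  65x1 + 14x2 + 30x3 ≤ 199   (ash)
  x3 ≤ 3.8
  x1 ≤ 4.3
  x1, x2, x3 ≥ 0.
The minimum-cost mix takes nothing from cassava meal — only oat hulls, sorghum. Binding constraints: calcium and crude protein.
That vertex is x1 = 1.989, x2 = 1.059.
Hence cost = 0.11·1.989 + 0.27·1.059 = €0.50472.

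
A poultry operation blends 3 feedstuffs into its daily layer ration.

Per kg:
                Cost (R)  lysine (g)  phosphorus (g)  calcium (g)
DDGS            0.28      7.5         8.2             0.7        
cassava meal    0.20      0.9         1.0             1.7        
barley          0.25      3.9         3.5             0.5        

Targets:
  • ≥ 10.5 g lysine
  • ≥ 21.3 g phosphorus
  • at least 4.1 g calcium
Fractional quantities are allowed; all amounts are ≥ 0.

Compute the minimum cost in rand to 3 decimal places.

R0.962

Treat it as an LP. Let x1 = kg of DDGS, x2 = kg of cassava meal, x3 = kg of barley.
Minimize 0.28x1 + 0.2x2 + 0.25x3 subject to:
  7.5x1 + 0.9x2 + 3.9x3 ≥ 10.5   (lysine)
  8.2x1 + 1x2 + 3.5x3 ≥ 21.3   (phosphorus)
  0.7x1 + 1.7x2 + 0.5x3 ≥ 4.1   (calcium)
  x1, x2, x3 ≥ 0.
The optimal basis is {DDGS, cassava meal}; barley drops out. The phosphorus and calcium requirements are met with equality.
That vertex is x1 = 2.425, x2 = 1.413.
Hence cost = 0.28·2.425 + 0.2·1.413 = R0.96160.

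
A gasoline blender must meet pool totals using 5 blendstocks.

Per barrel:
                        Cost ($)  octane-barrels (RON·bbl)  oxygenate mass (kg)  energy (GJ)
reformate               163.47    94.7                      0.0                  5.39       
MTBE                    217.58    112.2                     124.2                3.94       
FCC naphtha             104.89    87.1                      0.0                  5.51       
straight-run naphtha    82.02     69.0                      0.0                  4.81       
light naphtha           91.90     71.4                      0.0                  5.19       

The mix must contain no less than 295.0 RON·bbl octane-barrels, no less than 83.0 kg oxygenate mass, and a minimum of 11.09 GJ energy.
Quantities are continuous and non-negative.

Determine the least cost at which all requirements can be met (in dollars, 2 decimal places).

Let x1 = barrels of reformate, x2 = barrels of MTBE, x3 = barrels of FCC naphtha, x4 = barrels of straight-run naphtha, x5 = barrels of light naphtha.
min 163.47x1 + 217.58x2 + 104.89x3 + 82.02x4 + 91.9x5 with:
  94.7x1 + 112.2x2 + 87.1x3 + 69x4 + 71.4x5 ≥ 295   (octane-barrels)
  124.2x2 ≥ 83   (oxygenate mass)
  5.39x1 + 3.94x2 + 5.51x3 + 4.81x4 + 5.19x5 ≥ 11.09   (energy)
  x1, x2, x3, x4, x5 ≥ 0.
The minimum-cost mix takes nothing from reformate, FCC naphtha, light naphtha — only MTBE, straight-run naphtha. Binding constraints: octane-barrels and oxygenate mass.
So MTBE = 0.66828 barrels, straight-run naphtha = 3.1887 barrels.
Objective = 217.58·0.66828 + 82.02·3.1887 = 406.9415.

$406.94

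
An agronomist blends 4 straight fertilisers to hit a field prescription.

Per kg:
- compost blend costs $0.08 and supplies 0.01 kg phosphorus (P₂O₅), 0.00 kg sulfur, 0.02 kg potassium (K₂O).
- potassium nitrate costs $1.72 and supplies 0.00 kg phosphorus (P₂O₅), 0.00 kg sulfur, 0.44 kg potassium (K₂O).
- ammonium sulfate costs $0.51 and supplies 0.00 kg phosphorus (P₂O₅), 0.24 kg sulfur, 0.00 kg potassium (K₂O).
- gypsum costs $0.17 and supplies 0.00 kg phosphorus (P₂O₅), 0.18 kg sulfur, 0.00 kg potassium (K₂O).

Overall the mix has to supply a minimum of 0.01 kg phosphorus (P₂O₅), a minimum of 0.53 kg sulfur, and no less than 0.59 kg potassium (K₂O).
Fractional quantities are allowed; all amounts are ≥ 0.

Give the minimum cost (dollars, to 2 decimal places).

This is a linear program. Let x1 = kg of compost blend, x2 = kg of potassium nitrate, x3 = kg of ammonium sulfate, x4 = kg of gypsum.
Minimize 0.08x1 + 1.72x2 + 0.51x3 + 0.17x4 s.t.:
  0.01x1 ≥ 0.01   (phosphorus (P₂O₅))
  0.24x3 + 0.18x4 ≥ 0.53   (sulfur)
  0.02x1 + 0.44x2 ≥ 0.59   (potassium (K₂O))
  x1, x2, x3, x4 ≥ 0.
The cheapest feasible vertex uses only compost blend, potassium nitrate, gypsum; ammonium sulfate is not used. The phosphorus (P₂O₅), sulfur, potassium (K₂O) requirements are met with equality.
So compost blend = 1 kg, potassium nitrate = 1.295 kg, gypsum = 2.944 kg.
Total cost: 0.08·1 + 1.72·1.295 + 0.17·2.944 = 2.8079.

$2.81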